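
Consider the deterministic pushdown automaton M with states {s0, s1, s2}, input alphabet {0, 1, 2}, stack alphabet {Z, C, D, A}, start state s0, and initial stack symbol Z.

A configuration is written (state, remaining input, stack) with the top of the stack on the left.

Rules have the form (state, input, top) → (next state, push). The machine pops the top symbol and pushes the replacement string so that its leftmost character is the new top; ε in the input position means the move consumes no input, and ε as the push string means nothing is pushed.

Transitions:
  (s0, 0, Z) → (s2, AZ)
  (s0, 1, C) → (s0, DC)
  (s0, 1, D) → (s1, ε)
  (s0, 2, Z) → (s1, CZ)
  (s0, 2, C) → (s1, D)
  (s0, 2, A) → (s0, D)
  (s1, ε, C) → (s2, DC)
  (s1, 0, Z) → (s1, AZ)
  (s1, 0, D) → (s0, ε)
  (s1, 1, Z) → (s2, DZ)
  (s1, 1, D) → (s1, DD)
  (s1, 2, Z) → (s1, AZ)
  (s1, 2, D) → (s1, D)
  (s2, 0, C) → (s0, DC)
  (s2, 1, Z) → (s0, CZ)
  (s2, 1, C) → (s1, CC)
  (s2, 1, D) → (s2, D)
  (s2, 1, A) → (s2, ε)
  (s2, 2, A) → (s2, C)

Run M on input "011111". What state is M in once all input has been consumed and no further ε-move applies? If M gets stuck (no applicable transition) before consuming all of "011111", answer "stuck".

s2

(s0, 011111, Z) ⊢ (s2, 11111, AZ) ⊢ (s2, 1111, Z) ⊢ (s0, 111, CZ) ⊢ (s0, 11, DCZ) ⊢ (s1, 1, CZ) ⊢ (s2, 1, DCZ) ⊢ (s2, ε, DCZ)
All input consumed; M is in state s2.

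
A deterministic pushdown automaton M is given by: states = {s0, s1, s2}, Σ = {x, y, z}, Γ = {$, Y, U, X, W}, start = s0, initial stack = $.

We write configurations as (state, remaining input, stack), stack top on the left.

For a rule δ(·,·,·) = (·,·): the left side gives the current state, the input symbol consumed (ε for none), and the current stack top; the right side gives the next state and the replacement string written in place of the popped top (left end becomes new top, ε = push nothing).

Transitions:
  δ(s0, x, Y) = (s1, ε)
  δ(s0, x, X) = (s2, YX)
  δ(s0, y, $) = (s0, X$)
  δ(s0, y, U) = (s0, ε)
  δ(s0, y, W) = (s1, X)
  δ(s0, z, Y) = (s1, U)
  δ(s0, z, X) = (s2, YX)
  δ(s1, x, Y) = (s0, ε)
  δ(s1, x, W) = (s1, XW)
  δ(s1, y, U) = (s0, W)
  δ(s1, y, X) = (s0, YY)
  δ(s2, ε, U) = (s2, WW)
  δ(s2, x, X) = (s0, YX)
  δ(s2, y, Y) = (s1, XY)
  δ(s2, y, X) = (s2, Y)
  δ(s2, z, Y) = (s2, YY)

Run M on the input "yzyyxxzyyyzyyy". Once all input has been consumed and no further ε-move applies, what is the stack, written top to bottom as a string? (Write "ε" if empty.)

(s0, yzyyxxzyyyzyyy, $)
  read y, top $: go to s0, push X$ → (s0, zyyxxzyyyzyyy, X$)
  read z, top X: go to s2, push YX → (s2, yyxxzyyyzyyy, YX$)
  read y, top Y: go to s1, push XY → (s1, yxxzyyyzyyy, XYX$)
  read y, top X: go to s0, push YY → (s0, xxzyyyzyyy, YYYX$)
  read x, top Y: go to s1, push ε → (s1, xzyyyzyyy, YYX$)
  read x, top Y: go to s0, push ε → (s0, zyyyzyyy, YX$)
  read z, top Y: go to s1, push U → (s1, yyyzyyy, UX$)
  read y, top U: go to s0, push W → (s0, yyzyyy, WX$)
  read y, top W: go to s1, push X → (s1, yzyyy, XX$)
  read y, top X: go to s0, push YY → (s0, zyyy, YYX$)
  read z, top Y: go to s1, push U → (s1, yyy, UYX$)
  read y, top U: go to s0, push W → (s0, yy, WYX$)
  read y, top W: go to s1, push X → (s1, y, XYX$)
  read y, top X: go to s0, push YY → (s0, ε, YYYX$)
All input consumed in state s0 with stack YYYX$.

YYYX$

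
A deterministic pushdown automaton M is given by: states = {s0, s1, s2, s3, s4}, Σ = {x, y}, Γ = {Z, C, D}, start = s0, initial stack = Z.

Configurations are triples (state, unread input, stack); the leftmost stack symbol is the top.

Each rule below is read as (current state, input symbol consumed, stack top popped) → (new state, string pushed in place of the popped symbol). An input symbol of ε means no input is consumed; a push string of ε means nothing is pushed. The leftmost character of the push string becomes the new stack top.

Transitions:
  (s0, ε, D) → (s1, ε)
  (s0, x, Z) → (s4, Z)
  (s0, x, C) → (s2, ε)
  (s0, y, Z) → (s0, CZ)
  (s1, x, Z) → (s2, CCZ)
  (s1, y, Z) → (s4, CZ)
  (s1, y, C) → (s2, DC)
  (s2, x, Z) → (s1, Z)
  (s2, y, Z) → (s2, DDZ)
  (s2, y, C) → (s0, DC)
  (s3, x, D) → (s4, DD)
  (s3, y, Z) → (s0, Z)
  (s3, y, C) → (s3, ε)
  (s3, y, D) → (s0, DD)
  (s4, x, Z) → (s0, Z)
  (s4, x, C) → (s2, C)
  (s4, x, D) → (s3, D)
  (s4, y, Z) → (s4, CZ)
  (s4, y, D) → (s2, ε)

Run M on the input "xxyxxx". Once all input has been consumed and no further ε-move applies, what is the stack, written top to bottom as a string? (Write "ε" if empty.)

(s0, xxyxxx, Z) ⊢ (s4, xyxxx, Z) ⊢ (s0, yxxx, Z) ⊢ (s0, xxx, CZ) ⊢ (s2, xx, Z) ⊢ (s1, x, Z) ⊢ (s2, ε, CCZ)
All input consumed in state s2 with stack CCZ.

CCZ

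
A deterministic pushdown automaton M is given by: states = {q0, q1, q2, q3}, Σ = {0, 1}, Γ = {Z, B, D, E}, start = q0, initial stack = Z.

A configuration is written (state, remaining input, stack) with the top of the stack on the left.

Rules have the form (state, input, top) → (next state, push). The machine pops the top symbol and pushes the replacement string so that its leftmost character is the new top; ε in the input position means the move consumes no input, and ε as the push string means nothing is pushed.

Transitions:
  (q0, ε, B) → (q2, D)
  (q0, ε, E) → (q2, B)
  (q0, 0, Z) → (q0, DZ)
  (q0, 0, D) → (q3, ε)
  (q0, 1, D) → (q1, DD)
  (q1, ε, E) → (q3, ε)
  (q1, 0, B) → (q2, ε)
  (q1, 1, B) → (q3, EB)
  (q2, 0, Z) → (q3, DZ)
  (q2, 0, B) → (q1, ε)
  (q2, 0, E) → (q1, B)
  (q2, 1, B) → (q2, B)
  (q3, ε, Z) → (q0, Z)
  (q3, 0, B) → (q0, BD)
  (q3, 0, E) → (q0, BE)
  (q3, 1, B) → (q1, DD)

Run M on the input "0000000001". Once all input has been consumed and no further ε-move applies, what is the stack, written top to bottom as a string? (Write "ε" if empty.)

DDZ

(q0, 0000000001, Z)
  read 0, top Z: go to q0, push DZ → (q0, 000000001, DZ)
  read 0, top D: go to q3, push ε → (q3, 00000001, Z)
  ε-move, top Z: go to q0, push Z → (q0, 00000001, Z)
  read 0, top Z: go to q0, push DZ → (q0, 0000001, DZ)
  read 0, top D: go to q3, push ε → (q3, 000001, Z)
  ε-move, top Z: go to q0, push Z → (q0, 000001, Z)
  read 0, top Z: go to q0, push DZ → (q0, 00001, DZ)
  read 0, top D: go to q3, push ε → (q3, 0001, Z)
  ε-move, top Z: go to q0, push Z → (q0, 0001, Z)
  read 0, top Z: go to q0, push DZ → (q0, 001, DZ)
  read 0, top D: go to q3, push ε → (q3, 01, Z)
  ε-move, top Z: go to q0, push Z → (q0, 01, Z)
  read 0, top Z: go to q0, push DZ → (q0, 1, DZ)
  read 1, top D: go to q1, push DD → (q1, ε, DDZ)
All input consumed in state q1 with stack DDZ.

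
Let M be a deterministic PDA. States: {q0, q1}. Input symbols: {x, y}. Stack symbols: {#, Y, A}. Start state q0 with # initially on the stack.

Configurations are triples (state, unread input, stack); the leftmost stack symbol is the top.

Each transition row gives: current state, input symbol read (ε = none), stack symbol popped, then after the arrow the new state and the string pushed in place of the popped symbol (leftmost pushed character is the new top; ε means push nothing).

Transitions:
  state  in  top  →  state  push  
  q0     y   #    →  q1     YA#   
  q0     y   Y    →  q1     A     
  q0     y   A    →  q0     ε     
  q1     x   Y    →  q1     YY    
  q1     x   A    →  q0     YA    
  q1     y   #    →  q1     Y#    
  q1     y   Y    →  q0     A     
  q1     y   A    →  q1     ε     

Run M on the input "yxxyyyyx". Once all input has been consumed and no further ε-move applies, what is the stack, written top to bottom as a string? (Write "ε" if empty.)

(q0, yxxyyyyx, #) ⊢ (q1, xxyyyyx, YA#) ⊢ (q1, xyyyyx, YYA#) ⊢ (q1, yyyyx, YYYA#) ⊢ (q0, yyyx, AYYA#) ⊢ (q0, yyx, YYA#) ⊢ (q1, yx, AYA#) ⊢ (q1, x, YA#) ⊢ (q1, ε, YYA#)
All input consumed in state q1 with stack YYA#.

YYA#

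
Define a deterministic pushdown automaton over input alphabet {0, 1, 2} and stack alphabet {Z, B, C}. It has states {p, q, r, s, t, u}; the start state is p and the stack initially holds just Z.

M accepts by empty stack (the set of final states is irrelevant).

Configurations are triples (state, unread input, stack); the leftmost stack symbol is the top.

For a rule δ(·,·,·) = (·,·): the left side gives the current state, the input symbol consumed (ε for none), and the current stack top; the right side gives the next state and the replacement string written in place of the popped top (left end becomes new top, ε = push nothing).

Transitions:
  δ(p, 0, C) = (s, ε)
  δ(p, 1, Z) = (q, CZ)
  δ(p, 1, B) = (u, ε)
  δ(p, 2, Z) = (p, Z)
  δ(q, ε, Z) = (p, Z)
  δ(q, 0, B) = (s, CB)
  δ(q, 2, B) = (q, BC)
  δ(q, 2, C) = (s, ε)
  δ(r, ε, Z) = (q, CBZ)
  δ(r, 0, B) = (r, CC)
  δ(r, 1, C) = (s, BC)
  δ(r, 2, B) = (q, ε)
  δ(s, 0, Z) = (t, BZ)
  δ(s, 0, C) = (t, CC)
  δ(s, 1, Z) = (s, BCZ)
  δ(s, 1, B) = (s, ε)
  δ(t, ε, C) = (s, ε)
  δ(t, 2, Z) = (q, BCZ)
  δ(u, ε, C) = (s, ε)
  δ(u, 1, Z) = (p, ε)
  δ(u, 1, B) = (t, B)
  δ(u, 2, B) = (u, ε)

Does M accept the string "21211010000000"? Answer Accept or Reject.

Reject

(p, 21211010000000, Z)
  read 2, top Z: go to p, push Z → (p, 1211010000000, Z)
  read 1, top Z: go to q, push CZ → (q, 211010000000, CZ)
  read 2, top C: go to s, push ε → (s, 11010000000, Z)
  read 1, top Z: go to s, push BCZ → (s, 1010000000, BCZ)
  read 1, top B: go to s, push ε → (s, 010000000, CZ)
  read 0, top C: go to t, push CC → (t, 10000000, CCZ)
  ε-move, top C: go to s, push ε → (s, 10000000, CZ)
No transition applies at (s, 10000000, CZ); input not fully consumed.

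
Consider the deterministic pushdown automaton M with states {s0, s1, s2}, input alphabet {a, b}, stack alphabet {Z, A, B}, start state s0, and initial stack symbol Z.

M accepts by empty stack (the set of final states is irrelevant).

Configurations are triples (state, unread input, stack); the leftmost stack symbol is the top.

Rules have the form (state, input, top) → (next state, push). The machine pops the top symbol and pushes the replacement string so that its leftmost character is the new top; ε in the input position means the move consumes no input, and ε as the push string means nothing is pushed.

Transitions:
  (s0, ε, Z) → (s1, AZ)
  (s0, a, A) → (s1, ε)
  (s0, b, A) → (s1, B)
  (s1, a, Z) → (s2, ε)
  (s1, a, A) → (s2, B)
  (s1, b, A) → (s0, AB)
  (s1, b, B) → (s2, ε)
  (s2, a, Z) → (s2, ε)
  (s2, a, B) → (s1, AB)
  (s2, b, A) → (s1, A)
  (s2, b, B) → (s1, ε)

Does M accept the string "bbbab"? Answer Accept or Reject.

(s0, bbbab, Z)
  ε-move, top Z: go to s1, push AZ → (s1, bbbab, AZ)
  read b, top A: go to s0, push AB → (s0, bbab, ABZ)
  read b, top A: go to s1, push B → (s1, bab, BBZ)
  read b, top B: go to s2, push ε → (s2, ab, BZ)
  read a, top B: go to s1, push AB → (s1, b, ABZ)
  read b, top A: go to s0, push AB → (s0, ε, ABBZ)
All input consumed; stack is ABBZ, not empty, and no further ε-move applies.

Reject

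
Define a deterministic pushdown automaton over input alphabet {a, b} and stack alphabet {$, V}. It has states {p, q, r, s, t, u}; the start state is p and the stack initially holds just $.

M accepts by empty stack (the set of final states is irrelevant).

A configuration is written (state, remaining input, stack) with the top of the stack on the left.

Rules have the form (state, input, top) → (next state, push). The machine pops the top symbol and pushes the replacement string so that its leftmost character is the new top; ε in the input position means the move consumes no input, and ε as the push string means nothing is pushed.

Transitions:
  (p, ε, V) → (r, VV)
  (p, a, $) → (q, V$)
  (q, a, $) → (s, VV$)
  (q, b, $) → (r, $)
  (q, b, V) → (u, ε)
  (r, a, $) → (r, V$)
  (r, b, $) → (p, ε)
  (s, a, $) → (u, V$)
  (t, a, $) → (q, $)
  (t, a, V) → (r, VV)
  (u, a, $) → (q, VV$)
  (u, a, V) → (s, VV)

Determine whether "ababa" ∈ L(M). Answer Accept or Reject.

Reject

(p, ababa, $)
  read a, top $: go to q, push V$ → (q, baba, V$)
  read b, top V: go to u, push ε → (u, aba, $)
  read a, top $: go to q, push VV$ → (q, ba, VV$)
  read b, top V: go to u, push ε → (u, a, V$)
  read a, top V: go to s, push VV → (s, ε, VV$)
All input consumed; stack is VV$, not empty, and no further ε-move applies.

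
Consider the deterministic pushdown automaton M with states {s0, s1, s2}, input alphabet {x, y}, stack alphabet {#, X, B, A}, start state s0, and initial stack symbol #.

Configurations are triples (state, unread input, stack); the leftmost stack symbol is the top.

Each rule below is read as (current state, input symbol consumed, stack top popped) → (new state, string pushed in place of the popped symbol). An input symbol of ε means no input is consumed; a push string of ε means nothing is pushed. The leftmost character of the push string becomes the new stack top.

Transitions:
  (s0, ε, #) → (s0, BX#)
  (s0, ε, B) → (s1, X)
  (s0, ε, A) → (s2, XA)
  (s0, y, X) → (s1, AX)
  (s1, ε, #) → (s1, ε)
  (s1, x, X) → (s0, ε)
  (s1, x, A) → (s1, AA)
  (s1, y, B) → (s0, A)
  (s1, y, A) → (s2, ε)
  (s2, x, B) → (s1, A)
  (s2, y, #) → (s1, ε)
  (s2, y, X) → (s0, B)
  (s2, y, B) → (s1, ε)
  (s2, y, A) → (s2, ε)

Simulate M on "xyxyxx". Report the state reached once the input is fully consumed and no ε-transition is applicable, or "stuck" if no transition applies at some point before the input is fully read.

stuck

(s0, xyxyxx, #)
  ε-move, top #: go to s0, push BX# → (s0, xyxyxx, BX#)
  ε-move, top B: go to s1, push X → (s1, xyxyxx, XX#)
  read x, top X: go to s0, push ε → (s0, yxyxx, X#)
  read y, top X: go to s1, push AX → (s1, xyxx, AX#)
  read x, top A: go to s1, push AA → (s1, yxx, AAX#)
  read y, top A: go to s2, push ε → (s2, xx, AX#)
No transition for (s2, x, top A); M blocks with input xx remaining.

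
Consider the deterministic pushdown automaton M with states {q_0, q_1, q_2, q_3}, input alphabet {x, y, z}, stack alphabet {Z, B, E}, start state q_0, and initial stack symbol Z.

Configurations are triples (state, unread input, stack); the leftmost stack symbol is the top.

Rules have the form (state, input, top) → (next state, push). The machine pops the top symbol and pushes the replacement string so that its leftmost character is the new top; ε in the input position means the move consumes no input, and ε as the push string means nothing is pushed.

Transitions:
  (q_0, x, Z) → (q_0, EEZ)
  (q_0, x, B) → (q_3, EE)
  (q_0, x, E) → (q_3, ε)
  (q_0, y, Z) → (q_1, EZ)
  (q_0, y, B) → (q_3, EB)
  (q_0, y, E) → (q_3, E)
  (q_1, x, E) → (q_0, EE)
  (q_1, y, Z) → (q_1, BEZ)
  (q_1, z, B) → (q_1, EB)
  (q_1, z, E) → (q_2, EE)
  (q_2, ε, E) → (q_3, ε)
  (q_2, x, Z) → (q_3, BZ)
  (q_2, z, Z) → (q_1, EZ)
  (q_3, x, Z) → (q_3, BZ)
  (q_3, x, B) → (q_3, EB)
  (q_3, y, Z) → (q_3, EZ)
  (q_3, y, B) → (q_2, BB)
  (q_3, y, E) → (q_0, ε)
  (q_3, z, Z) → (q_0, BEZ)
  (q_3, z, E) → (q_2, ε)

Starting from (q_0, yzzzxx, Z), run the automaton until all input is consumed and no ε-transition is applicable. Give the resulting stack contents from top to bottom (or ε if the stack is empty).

(q_0, yzzzxx, Z) ⊢ (q_1, zzzxx, EZ) ⊢ (q_2, zzxx, EEZ) ⊢ (q_3, zzxx, EZ) ⊢ (q_2, zxx, Z) ⊢ (q_1, xx, EZ) ⊢ (q_0, x, EEZ) ⊢ (q_3, ε, EZ)
All input consumed in state q_3 with stack EZ.

EZ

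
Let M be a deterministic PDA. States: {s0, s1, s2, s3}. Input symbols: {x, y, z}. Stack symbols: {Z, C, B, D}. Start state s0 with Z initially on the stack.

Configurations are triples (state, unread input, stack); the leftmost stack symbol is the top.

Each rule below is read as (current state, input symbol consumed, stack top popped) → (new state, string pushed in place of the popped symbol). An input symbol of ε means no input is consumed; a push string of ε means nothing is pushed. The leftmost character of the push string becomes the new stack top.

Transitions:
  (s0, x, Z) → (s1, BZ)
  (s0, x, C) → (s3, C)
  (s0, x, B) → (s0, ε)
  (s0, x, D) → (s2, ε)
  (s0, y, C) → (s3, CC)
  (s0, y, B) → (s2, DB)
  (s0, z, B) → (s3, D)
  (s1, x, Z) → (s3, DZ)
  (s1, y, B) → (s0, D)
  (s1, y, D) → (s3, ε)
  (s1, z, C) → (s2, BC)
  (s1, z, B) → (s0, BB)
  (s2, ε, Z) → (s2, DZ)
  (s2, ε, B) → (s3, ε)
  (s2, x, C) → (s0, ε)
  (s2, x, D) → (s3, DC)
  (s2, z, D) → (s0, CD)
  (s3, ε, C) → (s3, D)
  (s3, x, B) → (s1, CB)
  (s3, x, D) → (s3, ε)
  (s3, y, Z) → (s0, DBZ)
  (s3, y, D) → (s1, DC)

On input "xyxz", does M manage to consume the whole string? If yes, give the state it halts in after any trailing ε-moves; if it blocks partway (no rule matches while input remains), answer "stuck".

(s0, xyxz, Z) ⊢ (s1, yxz, BZ) ⊢ (s0, xz, DZ) ⊢ (s2, z, Z) ⊢ (s2, z, DZ) ⊢ (s0, ε, CDZ)
All input consumed; M is in state s0.

s0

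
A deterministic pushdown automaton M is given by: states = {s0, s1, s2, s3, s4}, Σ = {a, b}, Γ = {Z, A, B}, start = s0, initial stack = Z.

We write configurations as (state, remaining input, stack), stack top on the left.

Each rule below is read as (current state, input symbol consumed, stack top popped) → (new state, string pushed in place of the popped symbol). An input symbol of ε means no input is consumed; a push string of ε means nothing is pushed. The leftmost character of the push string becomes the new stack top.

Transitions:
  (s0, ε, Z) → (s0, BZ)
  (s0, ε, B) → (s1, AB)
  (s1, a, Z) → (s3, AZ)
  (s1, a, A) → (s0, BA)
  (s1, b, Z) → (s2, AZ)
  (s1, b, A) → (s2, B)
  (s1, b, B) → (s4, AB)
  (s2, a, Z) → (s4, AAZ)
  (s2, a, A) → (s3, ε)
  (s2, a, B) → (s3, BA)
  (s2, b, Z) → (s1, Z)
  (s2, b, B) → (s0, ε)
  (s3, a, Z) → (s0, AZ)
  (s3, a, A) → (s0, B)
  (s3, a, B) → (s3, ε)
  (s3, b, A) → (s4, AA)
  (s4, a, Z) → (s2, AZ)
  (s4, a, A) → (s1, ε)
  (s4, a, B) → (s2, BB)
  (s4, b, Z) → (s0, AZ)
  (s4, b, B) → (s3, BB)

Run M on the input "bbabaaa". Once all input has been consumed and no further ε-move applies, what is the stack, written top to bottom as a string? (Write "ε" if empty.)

ABBABZ

(s0, bbabaaa, Z) ⊢ (s0, bbabaaa, BZ) ⊢ (s1, bbabaaa, ABZ) ⊢ (s2, babaaa, BBZ) ⊢ (s0, abaaa, BZ) ⊢ (s1, abaaa, ABZ) ⊢ (s0, baaa, BABZ) ⊢ (s1, baaa, ABABZ) ⊢ (s2, aaa, BBABZ) ⊢ (s3, aa, BABABZ) ⊢ (s3, a, ABABZ) ⊢ (s0, ε, BBABZ) ⊢ (s1, ε, ABBABZ)
All input consumed in state s1 with stack ABBABZ.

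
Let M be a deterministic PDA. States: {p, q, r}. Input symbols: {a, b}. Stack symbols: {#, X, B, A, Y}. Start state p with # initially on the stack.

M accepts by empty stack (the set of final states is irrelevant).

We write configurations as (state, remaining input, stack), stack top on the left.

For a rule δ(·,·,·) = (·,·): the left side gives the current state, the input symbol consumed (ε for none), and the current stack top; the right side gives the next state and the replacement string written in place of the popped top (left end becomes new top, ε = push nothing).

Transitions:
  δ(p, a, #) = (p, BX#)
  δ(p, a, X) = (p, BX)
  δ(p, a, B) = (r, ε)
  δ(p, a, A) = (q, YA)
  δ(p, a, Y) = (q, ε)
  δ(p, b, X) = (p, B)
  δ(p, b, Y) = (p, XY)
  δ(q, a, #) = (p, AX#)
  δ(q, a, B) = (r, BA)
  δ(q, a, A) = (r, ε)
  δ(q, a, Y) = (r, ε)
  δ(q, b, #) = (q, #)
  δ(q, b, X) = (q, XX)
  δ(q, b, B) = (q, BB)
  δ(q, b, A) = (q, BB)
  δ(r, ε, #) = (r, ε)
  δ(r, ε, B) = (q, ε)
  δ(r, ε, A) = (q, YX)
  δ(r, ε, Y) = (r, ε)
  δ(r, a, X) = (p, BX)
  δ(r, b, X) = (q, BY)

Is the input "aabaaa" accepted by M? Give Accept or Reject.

Reject

(p, aabaaa, #) ⊢ (p, abaaa, BX#) ⊢ (r, baaa, X#) ⊢ (q, aaa, BY#) ⊢ (r, aa, BAY#) ⊢ (q, aa, AY#) ⊢ (r, a, Y#) ⊢ (r, a, #) ⊢ (r, a, ε)
No transition applies at (r, a, ε); input not fully consumed.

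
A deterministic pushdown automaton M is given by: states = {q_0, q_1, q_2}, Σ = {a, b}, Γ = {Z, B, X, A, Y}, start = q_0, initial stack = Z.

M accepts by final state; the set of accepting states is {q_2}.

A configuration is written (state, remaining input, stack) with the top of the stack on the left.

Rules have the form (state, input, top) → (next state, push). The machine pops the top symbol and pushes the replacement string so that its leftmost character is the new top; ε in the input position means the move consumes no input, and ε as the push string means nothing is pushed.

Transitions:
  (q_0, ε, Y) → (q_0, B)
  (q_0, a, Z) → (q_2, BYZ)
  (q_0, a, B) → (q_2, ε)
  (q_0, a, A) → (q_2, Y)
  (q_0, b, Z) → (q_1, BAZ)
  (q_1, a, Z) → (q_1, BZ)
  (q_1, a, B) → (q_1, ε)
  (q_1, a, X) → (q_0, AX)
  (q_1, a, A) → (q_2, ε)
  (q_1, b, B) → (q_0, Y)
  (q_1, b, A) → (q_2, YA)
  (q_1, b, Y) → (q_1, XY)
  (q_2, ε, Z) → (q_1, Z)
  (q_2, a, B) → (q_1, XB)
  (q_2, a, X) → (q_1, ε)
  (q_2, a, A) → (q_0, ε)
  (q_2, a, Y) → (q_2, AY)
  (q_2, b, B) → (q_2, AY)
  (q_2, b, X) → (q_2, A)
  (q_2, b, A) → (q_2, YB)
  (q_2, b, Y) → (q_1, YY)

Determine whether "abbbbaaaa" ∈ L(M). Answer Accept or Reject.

(q_0, abbbbaaaa, Z)
  read a, top Z: go to q_2, push BYZ → (q_2, bbbbaaaa, BYZ)
  read b, top B: go to q_2, push AY → (q_2, bbbaaaa, AYYZ)
  read b, top A: go to q_2, push YB → (q_2, bbaaaa, YBYYZ)
  read b, top Y: go to q_1, push YY → (q_1, baaaa, YYBYYZ)
  read b, top Y: go to q_1, push XY → (q_1, aaaa, XYYBYYZ)
  read a, top X: go to q_0, push AX → (q_0, aaa, AXYYBYYZ)
  read a, top A: go to q_2, push Y → (q_2, aa, YXYYBYYZ)
  read a, top Y: go to q_2, push AY → (q_2, a, AYXYYBYYZ)
  read a, top A: go to q_0, push ε → (q_0, ε, YXYYBYYZ)
  ε-move, top Y: go to q_0, push B → (q_0, ε, BXYYBYYZ)
All input consumed; state q_0 ∉ F and no further ε-move applies.

Reject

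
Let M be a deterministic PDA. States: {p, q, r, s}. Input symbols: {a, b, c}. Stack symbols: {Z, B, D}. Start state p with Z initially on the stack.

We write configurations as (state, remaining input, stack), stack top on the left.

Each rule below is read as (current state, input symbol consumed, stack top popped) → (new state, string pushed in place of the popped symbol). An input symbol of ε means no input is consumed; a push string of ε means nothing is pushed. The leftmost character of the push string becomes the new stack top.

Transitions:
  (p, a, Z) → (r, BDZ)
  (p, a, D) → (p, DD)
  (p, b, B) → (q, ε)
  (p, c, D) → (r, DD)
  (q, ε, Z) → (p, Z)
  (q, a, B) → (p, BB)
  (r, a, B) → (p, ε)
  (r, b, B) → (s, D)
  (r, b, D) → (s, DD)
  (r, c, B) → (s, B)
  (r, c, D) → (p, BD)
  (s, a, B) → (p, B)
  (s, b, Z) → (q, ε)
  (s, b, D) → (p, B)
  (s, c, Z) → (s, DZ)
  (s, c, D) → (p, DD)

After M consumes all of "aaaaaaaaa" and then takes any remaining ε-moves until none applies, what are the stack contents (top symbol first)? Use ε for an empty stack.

DDDDDDDDZ

(p, aaaaaaaaa, Z)
  read a, top Z: go to r, push BDZ → (r, aaaaaaaa, BDZ)
  read a, top B: go to p, push ε → (p, aaaaaaa, DZ)
  read a, top D: go to p, push DD → (p, aaaaaa, DDZ)
  read a, top D: go to p, push DD → (p, aaaaa, DDDZ)
  read a, top D: go to p, push DD → (p, aaaa, DDDDZ)
  read a, top D: go to p, push DD → (p, aaa, DDDDDZ)
  read a, top D: go to p, push DD → (p, aa, DDDDDDZ)
  read a, top D: go to p, push DD → (p, a, DDDDDDDZ)
  read a, top D: go to p, push DD → (p, ε, DDDDDDDDZ)
All input consumed in state p with stack DDDDDDDDZ.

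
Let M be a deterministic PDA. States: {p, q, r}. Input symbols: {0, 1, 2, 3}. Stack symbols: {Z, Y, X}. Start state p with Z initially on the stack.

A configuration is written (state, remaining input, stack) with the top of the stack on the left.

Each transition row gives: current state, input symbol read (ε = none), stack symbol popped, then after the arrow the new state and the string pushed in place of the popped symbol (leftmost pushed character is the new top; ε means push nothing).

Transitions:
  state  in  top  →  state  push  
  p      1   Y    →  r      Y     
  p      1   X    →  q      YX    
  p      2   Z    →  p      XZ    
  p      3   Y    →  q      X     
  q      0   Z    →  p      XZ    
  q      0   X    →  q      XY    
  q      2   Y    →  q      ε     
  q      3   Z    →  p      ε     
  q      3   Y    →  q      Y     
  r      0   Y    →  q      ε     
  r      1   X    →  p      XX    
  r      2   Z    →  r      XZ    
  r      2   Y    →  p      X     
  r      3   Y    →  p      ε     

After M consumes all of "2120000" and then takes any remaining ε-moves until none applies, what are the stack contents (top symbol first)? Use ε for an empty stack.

XYYYYZ

(p, 2120000, Z)
  read 2, top Z: go to p, push XZ → (p, 120000, XZ)
  read 1, top X: go to q, push YX → (q, 20000, YXZ)
  read 2, top Y: go to q, push ε → (q, 0000, XZ)
  read 0, top X: go to q, push XY → (q, 000, XYZ)
  read 0, top X: go to q, push XY → (q, 00, XYYZ)
  read 0, top X: go to q, push XY → (q, 0, XYYYZ)
  read 0, top X: go to q, push XY → (q, ε, XYYYYZ)
All input consumed in state q with stack XYYYYZ.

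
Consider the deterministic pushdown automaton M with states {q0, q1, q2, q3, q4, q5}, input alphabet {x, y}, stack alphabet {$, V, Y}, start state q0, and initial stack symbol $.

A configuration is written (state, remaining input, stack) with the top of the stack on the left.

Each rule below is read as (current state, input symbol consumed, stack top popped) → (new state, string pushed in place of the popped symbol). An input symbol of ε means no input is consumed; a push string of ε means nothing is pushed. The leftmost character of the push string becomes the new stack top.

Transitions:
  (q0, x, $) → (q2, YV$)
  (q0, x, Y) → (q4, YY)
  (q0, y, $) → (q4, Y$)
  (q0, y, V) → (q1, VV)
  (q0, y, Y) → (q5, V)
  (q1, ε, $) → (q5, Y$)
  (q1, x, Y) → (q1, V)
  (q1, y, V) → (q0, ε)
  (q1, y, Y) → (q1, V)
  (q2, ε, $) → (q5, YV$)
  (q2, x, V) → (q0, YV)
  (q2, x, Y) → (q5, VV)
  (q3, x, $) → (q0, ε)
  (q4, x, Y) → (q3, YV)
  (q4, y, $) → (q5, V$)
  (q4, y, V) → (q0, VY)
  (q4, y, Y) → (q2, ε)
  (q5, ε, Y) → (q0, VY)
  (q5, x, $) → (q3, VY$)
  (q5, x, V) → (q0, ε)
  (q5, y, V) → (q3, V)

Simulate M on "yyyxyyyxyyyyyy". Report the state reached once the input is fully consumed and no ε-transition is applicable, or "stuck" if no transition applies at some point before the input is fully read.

(q0, yyyxyyyxyyyyyy, $)
  read y, top $: go to q4, push Y$ → (q4, yyxyyyxyyyyyy, Y$)
  read y, top Y: go to q2, push ε → (q2, yxyyyxyyyyyy, $)
  ε-move, top $: go to q5, push YV$ → (q5, yxyyyxyyyyyy, YV$)
  ε-move, top Y: go to q0, push VY → (q0, yxyyyxyyyyyy, VYV$)
  read y, top V: go to q1, push VV → (q1, xyyyxyyyyyy, VVYV$)
No transition for (q1, x, top V); M blocks with input xyyyxyyyyyy remaining.

stuck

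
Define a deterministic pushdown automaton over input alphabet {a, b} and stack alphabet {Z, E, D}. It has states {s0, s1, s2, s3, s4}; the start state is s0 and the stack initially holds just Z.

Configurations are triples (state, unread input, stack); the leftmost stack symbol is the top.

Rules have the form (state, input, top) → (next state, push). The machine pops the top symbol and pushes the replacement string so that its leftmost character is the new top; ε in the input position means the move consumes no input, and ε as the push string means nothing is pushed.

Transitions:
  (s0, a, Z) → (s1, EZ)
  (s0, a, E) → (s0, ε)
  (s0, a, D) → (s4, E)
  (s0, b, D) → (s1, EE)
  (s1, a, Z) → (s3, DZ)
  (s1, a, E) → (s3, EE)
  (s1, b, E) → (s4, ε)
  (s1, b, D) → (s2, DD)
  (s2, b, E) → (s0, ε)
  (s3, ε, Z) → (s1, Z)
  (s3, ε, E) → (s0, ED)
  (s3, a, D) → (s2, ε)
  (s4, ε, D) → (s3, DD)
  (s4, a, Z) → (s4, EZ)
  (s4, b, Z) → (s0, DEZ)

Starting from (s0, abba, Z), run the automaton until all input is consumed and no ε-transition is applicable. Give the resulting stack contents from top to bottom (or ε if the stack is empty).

(s0, abba, Z)
  read a, top Z: go to s1, push EZ → (s1, bba, EZ)
  read b, top E: go to s4, push ε → (s4, ba, Z)
  read b, top Z: go to s0, push DEZ → (s0, a, DEZ)
  read a, top D: go to s4, push E → (s4, ε, EEZ)
All input consumed in state s4 with stack EEZ.

EEZ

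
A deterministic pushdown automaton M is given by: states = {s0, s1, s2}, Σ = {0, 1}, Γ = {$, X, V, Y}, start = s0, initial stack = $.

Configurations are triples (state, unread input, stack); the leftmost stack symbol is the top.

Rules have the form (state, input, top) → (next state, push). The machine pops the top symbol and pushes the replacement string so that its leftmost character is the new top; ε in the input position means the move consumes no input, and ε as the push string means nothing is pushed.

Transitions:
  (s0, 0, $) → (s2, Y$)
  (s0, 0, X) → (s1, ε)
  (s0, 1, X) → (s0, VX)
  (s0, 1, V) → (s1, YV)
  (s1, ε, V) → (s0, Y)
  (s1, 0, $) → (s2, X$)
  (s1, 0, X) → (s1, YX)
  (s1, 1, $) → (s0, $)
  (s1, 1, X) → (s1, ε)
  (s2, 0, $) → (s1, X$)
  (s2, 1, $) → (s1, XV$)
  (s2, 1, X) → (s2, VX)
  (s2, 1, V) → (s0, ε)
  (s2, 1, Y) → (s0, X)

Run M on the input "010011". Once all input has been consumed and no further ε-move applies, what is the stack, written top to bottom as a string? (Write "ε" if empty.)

(s0, 010011, $)
  read 0, top $: go to s2, push Y$ → (s2, 10011, Y$)
  read 1, top Y: go to s0, push X → (s0, 0011, X$)
  read 0, top X: go to s1, push ε → (s1, 011, $)
  read 0, top $: go to s2, push X$ → (s2, 11, X$)
  read 1, top X: go to s2, push VX → (s2, 1, VX$)
  read 1, top V: go to s0, push ε → (s0, ε, X$)
All input consumed in state s0 with stack X$.

X$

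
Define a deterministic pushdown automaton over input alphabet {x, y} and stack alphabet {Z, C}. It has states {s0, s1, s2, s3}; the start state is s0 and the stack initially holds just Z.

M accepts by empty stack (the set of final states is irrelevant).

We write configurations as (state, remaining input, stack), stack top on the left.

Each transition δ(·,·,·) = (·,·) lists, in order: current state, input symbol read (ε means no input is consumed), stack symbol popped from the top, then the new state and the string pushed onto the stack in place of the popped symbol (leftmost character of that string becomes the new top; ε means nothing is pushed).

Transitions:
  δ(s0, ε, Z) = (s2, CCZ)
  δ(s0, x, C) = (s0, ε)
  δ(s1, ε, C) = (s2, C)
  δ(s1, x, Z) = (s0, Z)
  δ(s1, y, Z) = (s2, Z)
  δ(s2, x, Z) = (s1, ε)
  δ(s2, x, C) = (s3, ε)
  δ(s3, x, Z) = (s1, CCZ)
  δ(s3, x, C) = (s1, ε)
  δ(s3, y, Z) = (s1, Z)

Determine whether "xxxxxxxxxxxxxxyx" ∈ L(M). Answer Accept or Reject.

(s0, xxxxxxxxxxxxxxyx, Z)
  ε-move, top Z: go to s2, push CCZ → (s2, xxxxxxxxxxxxxxyx, CCZ)
  read x, top C: go to s3, push ε → (s3, xxxxxxxxxxxxxyx, CZ)
  read x, top C: go to s1, push ε → (s1, xxxxxxxxxxxxyx, Z)
  read x, top Z: go to s0, push Z → (s0, xxxxxxxxxxxyx, Z)
  ε-move, top Z: go to s2, push CCZ → (s2, xxxxxxxxxxxyx, CCZ)
  read x, top C: go to s3, push ε → (s3, xxxxxxxxxxyx, CZ)
  read x, top C: go to s1, push ε → (s1, xxxxxxxxxyx, Z)
  read x, top Z: go to s0, push Z → (s0, xxxxxxxxyx, Z)
  ε-move, top Z: go to s2, push CCZ → (s2, xxxxxxxxyx, CCZ)
  read x, top C: go to s3, push ε → (s3, xxxxxxxyx, CZ)
  read x, top C: go to s1, push ε → (s1, xxxxxxyx, Z)
  read x, top Z: go to s0, push Z → (s0, xxxxxyx, Z)
  ε-move, top Z: go to s2, push CCZ → (s2, xxxxxyx, CCZ)
  read x, top C: go to s3, push ε → (s3, xxxxyx, CZ)
  read x, top C: go to s1, push ε → (s1, xxxyx, Z)
  read x, top Z: go to s0, push Z → (s0, xxyx, Z)
  ε-move, top Z: go to s2, push CCZ → (s2, xxyx, CCZ)
  read x, top C: go to s3, push ε → (s3, xyx, CZ)
  read x, top C: go to s1, push ε → (s1, yx, Z)
  read y, top Z: go to s2, push Z → (s2, x, Z)
  read x, top Z: go to s1, push ε → (s1, ε, ε)
All input consumed and the stack is empty.

Accept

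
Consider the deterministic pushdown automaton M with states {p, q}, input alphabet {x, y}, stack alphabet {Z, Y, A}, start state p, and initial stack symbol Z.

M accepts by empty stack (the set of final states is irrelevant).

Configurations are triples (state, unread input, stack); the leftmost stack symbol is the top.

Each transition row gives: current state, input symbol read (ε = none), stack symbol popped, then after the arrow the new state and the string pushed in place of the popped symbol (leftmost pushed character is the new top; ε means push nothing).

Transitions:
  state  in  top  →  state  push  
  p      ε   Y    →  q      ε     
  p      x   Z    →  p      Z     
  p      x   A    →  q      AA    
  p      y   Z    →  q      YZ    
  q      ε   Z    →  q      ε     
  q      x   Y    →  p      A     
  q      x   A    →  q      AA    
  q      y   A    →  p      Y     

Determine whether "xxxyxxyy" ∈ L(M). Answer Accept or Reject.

Accept

(p, xxxyxxyy, Z)
  read x, top Z: go to p, push Z → (p, xxyxxyy, Z)
  read x, top Z: go to p, push Z → (p, xyxxyy, Z)
  read x, top Z: go to p, push Z → (p, yxxyy, Z)
  read y, top Z: go to q, push YZ → (q, xxyy, YZ)
  read x, top Y: go to p, push A → (p, xyy, AZ)
  read x, top A: go to q, push AA → (q, yy, AAZ)
  read y, top A: go to p, push Y → (p, y, YAZ)
  ε-move, top Y: go to q, push ε → (q, y, AZ)
  read y, top A: go to p, push Y → (p, ε, YZ)
  ε-move, top Y: go to q, push ε → (q, ε, Z)
  ε-move, top Z: go to q, push ε → (q, ε, ε)
All input consumed and the stack is empty.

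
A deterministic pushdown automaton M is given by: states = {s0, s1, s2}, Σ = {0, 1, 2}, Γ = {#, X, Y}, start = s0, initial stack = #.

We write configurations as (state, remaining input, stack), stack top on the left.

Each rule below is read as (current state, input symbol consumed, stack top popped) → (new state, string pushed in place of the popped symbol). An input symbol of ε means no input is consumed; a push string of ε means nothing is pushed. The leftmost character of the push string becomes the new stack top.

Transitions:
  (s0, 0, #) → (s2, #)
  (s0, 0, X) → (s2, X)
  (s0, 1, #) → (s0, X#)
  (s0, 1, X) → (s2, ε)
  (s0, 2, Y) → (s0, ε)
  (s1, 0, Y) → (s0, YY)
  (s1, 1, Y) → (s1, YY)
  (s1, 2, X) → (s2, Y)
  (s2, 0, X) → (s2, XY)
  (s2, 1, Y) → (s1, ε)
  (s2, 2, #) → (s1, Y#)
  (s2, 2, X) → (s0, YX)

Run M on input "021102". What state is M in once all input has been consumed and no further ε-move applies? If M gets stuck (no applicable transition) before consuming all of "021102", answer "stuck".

(s0, 021102, #) ⊢ (s2, 21102, #) ⊢ (s1, 1102, Y#) ⊢ (s1, 102, YY#) ⊢ (s1, 02, YYY#) ⊢ (s0, 2, YYYY#) ⊢ (s0, ε, YYY#)
All input consumed; M is in state s0.

s0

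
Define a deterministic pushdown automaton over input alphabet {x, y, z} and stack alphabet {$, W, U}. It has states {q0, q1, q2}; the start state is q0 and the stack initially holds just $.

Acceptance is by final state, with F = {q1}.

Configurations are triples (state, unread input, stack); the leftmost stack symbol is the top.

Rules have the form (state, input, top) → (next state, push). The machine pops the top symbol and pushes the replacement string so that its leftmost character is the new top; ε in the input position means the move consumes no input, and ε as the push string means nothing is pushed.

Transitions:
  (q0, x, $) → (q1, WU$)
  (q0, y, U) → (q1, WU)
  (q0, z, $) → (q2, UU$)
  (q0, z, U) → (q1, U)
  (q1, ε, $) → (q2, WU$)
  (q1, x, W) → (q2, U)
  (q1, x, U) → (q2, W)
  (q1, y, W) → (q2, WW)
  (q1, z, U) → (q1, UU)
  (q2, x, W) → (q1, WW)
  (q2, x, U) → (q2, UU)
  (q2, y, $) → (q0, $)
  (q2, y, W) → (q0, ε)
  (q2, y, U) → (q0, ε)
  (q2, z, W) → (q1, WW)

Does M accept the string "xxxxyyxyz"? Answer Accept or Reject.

Accept

(q0, xxxxyyxyz, $) ⊢ (q1, xxxyyxyz, WU$) ⊢ (q2, xxyyxyz, UU$) ⊢ (q2, xyyxyz, UUU$) ⊢ (q2, yyxyz, UUUU$) ⊢ (q0, yxyz, UUU$) ⊢ (q1, xyz, WUUU$) ⊢ (q2, yz, UUUU$) ⊢ (q0, z, UUU$) ⊢ (q1, ε, UUU$)
All input consumed; state q1 ∈ F.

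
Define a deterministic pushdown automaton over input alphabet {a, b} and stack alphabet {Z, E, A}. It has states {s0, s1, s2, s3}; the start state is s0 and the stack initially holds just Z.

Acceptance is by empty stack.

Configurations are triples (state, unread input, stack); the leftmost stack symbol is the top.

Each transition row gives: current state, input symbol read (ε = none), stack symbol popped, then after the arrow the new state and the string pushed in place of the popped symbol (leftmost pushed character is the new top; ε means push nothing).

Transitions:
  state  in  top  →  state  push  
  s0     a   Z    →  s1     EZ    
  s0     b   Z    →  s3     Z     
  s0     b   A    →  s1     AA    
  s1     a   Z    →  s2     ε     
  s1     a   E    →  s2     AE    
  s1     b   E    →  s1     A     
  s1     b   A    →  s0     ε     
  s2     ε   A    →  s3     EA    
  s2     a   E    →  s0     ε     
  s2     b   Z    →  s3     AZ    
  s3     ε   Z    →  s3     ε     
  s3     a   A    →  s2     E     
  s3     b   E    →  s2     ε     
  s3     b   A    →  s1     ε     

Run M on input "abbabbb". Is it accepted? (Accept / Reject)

(s0, abbabbb, Z)
  read a, top Z: go to s1, push EZ → (s1, bbabbb, EZ)
  read b, top E: go to s1, push A → (s1, babbb, AZ)
  read b, top A: go to s0, push ε → (s0, abbb, Z)
  read a, top Z: go to s1, push EZ → (s1, bbb, EZ)
  read b, top E: go to s1, push A → (s1, bb, AZ)
  read b, top A: go to s0, push ε → (s0, b, Z)
  read b, top Z: go to s3, push Z → (s3, ε, Z)
  ε-move, top Z: go to s3, push ε → (s3, ε, ε)
All input consumed and the stack is empty.

Accept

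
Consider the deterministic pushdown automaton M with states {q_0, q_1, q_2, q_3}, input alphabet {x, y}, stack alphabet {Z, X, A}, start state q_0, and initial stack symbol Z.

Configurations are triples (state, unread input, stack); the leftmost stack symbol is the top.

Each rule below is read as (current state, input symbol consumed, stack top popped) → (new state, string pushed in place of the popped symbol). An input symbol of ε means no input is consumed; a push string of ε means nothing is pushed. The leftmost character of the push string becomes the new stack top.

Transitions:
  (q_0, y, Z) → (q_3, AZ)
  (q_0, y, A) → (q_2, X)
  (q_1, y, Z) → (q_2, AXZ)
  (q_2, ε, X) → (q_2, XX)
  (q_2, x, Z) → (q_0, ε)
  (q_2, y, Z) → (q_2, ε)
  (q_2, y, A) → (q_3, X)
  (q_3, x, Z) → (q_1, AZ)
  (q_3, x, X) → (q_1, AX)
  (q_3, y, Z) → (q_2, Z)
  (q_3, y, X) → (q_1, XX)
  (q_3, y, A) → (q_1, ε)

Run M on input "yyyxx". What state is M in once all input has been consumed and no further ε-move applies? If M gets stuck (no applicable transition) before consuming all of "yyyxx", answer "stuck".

(q_0, yyyxx, Z)
  read y, top Z: go to q_3, push AZ → (q_3, yyxx, AZ)
  read y, top A: go to q_1, push ε → (q_1, yxx, Z)
  read y, top Z: go to q_2, push AXZ → (q_2, xx, AXZ)
No transition for (q_2, x, top A); M blocks with input xx remaining.

stuck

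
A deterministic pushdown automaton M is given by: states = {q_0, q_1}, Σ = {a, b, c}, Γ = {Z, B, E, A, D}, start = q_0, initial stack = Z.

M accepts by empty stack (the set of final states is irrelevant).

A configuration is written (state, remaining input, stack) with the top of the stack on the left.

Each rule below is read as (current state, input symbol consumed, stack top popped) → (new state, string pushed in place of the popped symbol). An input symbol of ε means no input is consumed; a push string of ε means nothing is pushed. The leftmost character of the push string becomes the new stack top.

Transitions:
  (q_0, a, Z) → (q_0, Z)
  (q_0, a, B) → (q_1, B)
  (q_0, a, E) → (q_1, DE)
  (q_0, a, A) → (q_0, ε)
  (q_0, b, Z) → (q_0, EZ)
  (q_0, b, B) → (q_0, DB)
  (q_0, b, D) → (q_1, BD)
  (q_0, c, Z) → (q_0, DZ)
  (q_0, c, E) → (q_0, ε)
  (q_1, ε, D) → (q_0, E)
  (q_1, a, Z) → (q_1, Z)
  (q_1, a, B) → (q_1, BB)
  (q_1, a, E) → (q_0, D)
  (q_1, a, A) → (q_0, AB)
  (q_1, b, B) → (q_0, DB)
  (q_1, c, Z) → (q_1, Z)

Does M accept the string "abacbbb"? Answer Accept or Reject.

(q_0, abacbbb, Z) ⊢ (q_0, bacbbb, Z) ⊢ (q_0, acbbb, EZ) ⊢ (q_1, cbbb, DEZ) ⊢ (q_0, cbbb, EEZ) ⊢ (q_0, bbb, EZ)
No transition applies at (q_0, bbb, EZ); input not fully consumed.

Reject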